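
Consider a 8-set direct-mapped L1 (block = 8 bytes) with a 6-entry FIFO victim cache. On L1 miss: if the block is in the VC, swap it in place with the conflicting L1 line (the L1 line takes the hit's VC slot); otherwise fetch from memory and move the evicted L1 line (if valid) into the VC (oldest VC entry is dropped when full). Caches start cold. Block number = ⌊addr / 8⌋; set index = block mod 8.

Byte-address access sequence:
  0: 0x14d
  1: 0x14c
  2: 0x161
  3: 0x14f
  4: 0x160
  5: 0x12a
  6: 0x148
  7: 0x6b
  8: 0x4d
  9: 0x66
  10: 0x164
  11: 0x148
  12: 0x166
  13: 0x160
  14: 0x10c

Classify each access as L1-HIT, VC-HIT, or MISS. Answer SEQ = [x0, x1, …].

#0 0x14d→b41/s1 MISS; vc=[]
#1 0x14c→b41/s1 L1-HIT; vc=[]
#2 0x161→b44/s4 MISS; vc=[]
#3 0x14f→b41/s1 L1-HIT; vc=[]
#4 0x160→b44/s4 L1-HIT; vc=[]
#5 0x12a→b37/s5 MISS; vc=[]
#6 0x148→b41/s1 L1-HIT; vc=[]
#7 0x6b→b13/s5 MISS; vc=[37]
#8 0x4d→b9/s1 MISS; vc=[37,41]
#9 0x66→b12/s4 MISS; vc=[37,41,44]
#10 0x164→b44/s4 VC-HIT; vc=[37,41,12]
#11 0x148→b41/s1 VC-HIT; vc=[37,9,12]
#12 0x166→b44/s4 L1-HIT; vc=[37,9,12]
#13 0x160→b44/s4 L1-HIT; vc=[37,9,12]
#14 0x10c→b33/s1 MISS; vc=[37,9,12,41]

SEQ = [MISS, L1-HIT, MISS, L1-HIT, L1-HIT, MISS, L1-HIT, MISS, MISS, MISS, VC-HIT, VC-HIT, L1-HIT, L1-HIT, MISS]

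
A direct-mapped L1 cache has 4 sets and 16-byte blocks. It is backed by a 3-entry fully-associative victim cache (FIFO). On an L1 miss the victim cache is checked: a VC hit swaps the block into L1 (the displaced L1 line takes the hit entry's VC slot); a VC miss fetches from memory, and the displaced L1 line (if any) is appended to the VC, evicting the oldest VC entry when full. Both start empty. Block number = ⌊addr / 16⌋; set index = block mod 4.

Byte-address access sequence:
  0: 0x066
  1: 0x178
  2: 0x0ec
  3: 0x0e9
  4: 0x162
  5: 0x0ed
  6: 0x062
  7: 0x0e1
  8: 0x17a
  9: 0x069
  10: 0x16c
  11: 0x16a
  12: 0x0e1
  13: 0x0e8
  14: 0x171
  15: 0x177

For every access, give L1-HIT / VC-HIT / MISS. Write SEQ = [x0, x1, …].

#0 0x66→b6/s2 MISS; vc=[]
#1 0x178→b23/s3 MISS; vc=[]
#2 0xec→b14/s2 MISS; vc=[6]
#3 0xe9→b14/s2 L1-HIT; vc=[6]
#4 0x162→b22/s2 MISS; vc=[6,14]
#5 0xed→b14/s2 VC-HIT; vc=[6,22]
#6 0x62→b6/s2 VC-HIT; vc=[14,22]
#7 0xe1→b14/s2 VC-HIT; vc=[6,22]
#8 0x17a→b23/s3 L1-HIT; vc=[6,22]
#9 0x69→b6/s2 VC-HIT; vc=[14,22]
#10 0x16c→b22/s2 VC-HIT; vc=[14,6]
#11 0x16a→b22/s2 L1-HIT; vc=[14,6]
#12 0xe1→b14/s2 VC-HIT; vc=[22,6]
#13 0xe8→b14/s2 L1-HIT; vc=[22,6]
#14 0x171→b23/s3 L1-HIT; vc=[22,6]
#15 0x177→b23/s3 L1-HIT; vc=[22,6]

SEQ = [MISS, MISS, MISS, L1-HIT, MISS, VC-HIT, VC-HIT, VC-HIT, L1-HIT, VC-HIT, VC-HIT, L1-HIT, VC-HIT, L1-HIT, L1-HIT, L1-HIT]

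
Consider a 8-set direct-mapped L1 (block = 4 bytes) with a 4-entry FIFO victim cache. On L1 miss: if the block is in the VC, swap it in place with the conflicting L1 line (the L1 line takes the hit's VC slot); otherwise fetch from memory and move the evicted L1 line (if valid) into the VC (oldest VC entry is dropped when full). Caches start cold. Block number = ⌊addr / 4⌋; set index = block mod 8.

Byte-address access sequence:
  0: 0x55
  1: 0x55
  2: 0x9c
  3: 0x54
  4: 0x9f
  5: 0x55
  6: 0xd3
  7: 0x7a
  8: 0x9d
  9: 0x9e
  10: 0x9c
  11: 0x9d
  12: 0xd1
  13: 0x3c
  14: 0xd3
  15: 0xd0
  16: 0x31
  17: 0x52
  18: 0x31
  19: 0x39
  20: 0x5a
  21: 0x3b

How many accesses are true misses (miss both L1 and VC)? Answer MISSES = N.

MISSES = 9

  [0] addr=0x55 blk=21 s=5: MISS | VC []
  [1] addr=0x55 blk=21 s=5: L1-HIT | VC []
  [2] addr=0x9c blk=39 s=7: MISS | VC []
  [3] addr=0x54 blk=21 s=5: L1-HIT | VC []
  [4] addr=0x9f blk=39 s=7: L1-HIT | VC []
  [5] addr=0x55 blk=21 s=5: L1-HIT | VC []
  [6] addr=0xd3 blk=52 s=4: MISS | VC []
  [7] addr=0x7a blk=30 s=6: MISS | VC []
  [8] addr=0x9d blk=39 s=7: L1-HIT | VC []
  [9] addr=0x9e blk=39 s=7: L1-HIT | VC []
  [10] addr=0x9c blk=39 s=7: L1-HIT | VC []
  [11] addr=0x9d blk=39 s=7: L1-HIT | VC []
  [12] addr=0xd1 blk=52 s=4: L1-HIT | VC []
  [13] addr=0x3c blk=15 s=7: MISS | VC [39]
  [14] addr=0xd3 blk=52 s=4: L1-HIT | VC [39]
  [15] addr=0xd0 blk=52 s=4: L1-HIT | VC [39]
  [16] addr=0x31 blk=12 s=4: MISS | VC [39, 52]
  [17] addr=0x52 blk=20 s=4: MISS | VC [39, 52, 12]
  [18] addr=0x31 blk=12 s=4: VC-HIT | VC [39, 52, 20]
  [19] addr=0x39 blk=14 s=6: MISS | VC [39, 52, 20, 30]
  [20] addr=0x5a blk=22 s=6: MISS | VC [52, 20, 30, 14]
  [21] addr=0x3b blk=14 s=6: VC-HIT | VC [52, 20, 30, 22]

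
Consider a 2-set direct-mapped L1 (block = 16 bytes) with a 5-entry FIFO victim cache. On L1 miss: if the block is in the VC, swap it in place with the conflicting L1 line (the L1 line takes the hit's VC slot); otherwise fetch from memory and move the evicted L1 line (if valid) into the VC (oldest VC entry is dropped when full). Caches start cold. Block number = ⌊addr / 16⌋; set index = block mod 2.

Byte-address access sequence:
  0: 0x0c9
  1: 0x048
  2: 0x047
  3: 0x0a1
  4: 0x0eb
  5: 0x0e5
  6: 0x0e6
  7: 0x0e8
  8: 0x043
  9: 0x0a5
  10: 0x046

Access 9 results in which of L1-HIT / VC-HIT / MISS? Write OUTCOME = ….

OUTCOME = VC-HIT

  [0] addr=0xc9 blk=12 s=0: MISS | VC []
  [1] addr=0x48 blk=4 s=0: MISS | VC [12]
  [2] addr=0x47 blk=4 s=0: L1-HIT | VC [12]
  [3] addr=0xa1 blk=10 s=0: MISS | VC [12, 4]
  [4] addr=0xeb blk=14 s=0: MISS | VC [12, 4, 10]
  [5] addr=0xe5 blk=14 s=0: L1-HIT | VC [12, 4, 10]
  [6] addr=0xe6 blk=14 s=0: L1-HIT | VC [12, 4, 10]
  [7] addr=0xe8 blk=14 s=0: L1-HIT | VC [12, 4, 10]
  [8] addr=0x43 blk=4 s=0: VC-HIT | VC [12, 14, 10]
  [9] addr=0xa5 blk=10 s=0: VC-HIT | VC [12, 14, 4]
  [10] addr=0x46 blk=4 s=0: VC-HIT | VC [12, 14, 10]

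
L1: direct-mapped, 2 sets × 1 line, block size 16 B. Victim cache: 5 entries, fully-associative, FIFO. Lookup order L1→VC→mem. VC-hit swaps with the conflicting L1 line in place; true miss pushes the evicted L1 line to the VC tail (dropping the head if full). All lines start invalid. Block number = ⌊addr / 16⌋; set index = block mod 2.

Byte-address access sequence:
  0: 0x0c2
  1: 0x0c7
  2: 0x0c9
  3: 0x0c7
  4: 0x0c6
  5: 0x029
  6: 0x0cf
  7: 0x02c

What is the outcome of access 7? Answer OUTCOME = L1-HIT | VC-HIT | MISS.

OUTCOME = VC-HIT

0: 0xc2 (blk 12, set 0) → MISS  vc=[]
1: 0xc7 (blk 12, set 0) → L1-HIT  vc=[]
2: 0xc9 (blk 12, set 0) → L1-HIT  vc=[]
3: 0xc7 (blk 12, set 0) → L1-HIT  vc=[]
4: 0xc6 (blk 12, set 0) → L1-HIT  vc=[]
5: 0x29 (blk 2, set 0) → MISS  vc=[12]
6: 0xcf (blk 12, set 0) → VC-HIT  vc=[2]
7: 0x2c (blk 2, set 0) → VC-HIT  vc=[12]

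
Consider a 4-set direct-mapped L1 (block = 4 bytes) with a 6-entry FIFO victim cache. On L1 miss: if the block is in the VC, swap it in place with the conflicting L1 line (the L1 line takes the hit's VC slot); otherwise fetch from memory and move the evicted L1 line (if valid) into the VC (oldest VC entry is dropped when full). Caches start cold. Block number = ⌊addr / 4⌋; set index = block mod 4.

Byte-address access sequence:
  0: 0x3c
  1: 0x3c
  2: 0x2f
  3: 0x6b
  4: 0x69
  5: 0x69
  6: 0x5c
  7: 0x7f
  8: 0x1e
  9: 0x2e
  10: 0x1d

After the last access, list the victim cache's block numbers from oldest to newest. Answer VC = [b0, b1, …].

VC = [15, 11, 23, 31]

0: 0x3c (blk 15, set 3) → MISS  vc=[]
1: 0x3c (blk 15, set 3) → L1-HIT  vc=[]
2: 0x2f (blk 11, set 3) → MISS  vc=[15]
3: 0x6b (blk 26, set 2) → MISS  vc=[15]
4: 0x69 (blk 26, set 2) → L1-HIT  vc=[15]
5: 0x69 (blk 26, set 2) → L1-HIT  vc=[15]
6: 0x5c (blk 23, set 3) → MISS  vc=[15, 11]
7: 0x7f (blk 31, set 3) → MISS  vc=[15, 11, 23]
8: 0x1e (blk 7, set 3) → MISS  vc=[15, 11, 23, 31]
9: 0x2e (blk 11, set 3) → VC-HIT  vc=[15, 7, 23, 31]
10: 0x1d (blk 7, set 3) → VC-HIT  vc=[15, 11, 23, 31]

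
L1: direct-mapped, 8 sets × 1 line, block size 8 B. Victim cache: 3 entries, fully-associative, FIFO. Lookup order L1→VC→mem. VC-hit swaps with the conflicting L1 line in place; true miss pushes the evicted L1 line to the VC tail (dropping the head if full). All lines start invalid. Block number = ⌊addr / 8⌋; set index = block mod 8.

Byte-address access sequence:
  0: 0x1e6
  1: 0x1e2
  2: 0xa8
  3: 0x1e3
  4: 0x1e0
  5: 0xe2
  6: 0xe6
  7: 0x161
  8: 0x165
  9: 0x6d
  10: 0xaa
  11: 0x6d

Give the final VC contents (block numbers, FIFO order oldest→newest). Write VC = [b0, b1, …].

#0 0x1e6→b60/s4 MISS; vc=[]
#1 0x1e2→b60/s4 L1-HIT; vc=[]
#2 0xa8→b21/s5 MISS; vc=[]
#3 0x1e3→b60/s4 L1-HIT; vc=[]
#4 0x1e0→b60/s4 L1-HIT; vc=[]
#5 0xe2→b28/s4 MISS; vc=[60]
#6 0xe6→b28/s4 L1-HIT; vc=[60]
#7 0x161→b44/s4 MISS; vc=[60,28]
#8 0x165→b44/s4 L1-HIT; vc=[60,28]
#9 0x6d→b13/s5 MISS; vc=[60,28,21]
#10 0xaa→b21/s5 VC-HIT; vc=[60,28,13]
#11 0x6d→b13/s5 VC-HIT; vc=[60,28,21]

VC = [60, 28, 21]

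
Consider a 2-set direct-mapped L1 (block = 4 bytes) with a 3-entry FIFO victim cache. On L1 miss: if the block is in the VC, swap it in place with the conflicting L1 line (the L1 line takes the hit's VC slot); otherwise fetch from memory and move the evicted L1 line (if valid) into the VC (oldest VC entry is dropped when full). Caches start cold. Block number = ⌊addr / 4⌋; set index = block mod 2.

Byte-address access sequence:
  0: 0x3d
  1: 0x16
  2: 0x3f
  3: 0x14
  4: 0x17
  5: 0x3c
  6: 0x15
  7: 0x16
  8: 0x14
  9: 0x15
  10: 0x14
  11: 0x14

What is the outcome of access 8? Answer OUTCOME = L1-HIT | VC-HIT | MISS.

OUTCOME = L1-HIT

0: 0x3d (blk 15, set 1) → MISS  vc=[]
1: 0x16 (blk 5, set 1) → MISS  vc=[15]
2: 0x3f (blk 15, set 1) → VC-HIT  vc=[5]
3: 0x14 (blk 5, set 1) → VC-HIT  vc=[15]
4: 0x17 (blk 5, set 1) → L1-HIT  vc=[15]
5: 0x3c (blk 15, set 1) → VC-HIT  vc=[5]
6: 0x15 (blk 5, set 1) → VC-HIT  vc=[15]
7: 0x16 (blk 5, set 1) → L1-HIT  vc=[15]
8: 0x14 (blk 5, set 1) → L1-HIT  vc=[15]
9: 0x15 (blk 5, set 1) → L1-HIT  vc=[15]
10: 0x14 (blk 5, set 1) → L1-HIT  vc=[15]
11: 0x14 (blk 5, set 1) → L1-HIT  vc=[15]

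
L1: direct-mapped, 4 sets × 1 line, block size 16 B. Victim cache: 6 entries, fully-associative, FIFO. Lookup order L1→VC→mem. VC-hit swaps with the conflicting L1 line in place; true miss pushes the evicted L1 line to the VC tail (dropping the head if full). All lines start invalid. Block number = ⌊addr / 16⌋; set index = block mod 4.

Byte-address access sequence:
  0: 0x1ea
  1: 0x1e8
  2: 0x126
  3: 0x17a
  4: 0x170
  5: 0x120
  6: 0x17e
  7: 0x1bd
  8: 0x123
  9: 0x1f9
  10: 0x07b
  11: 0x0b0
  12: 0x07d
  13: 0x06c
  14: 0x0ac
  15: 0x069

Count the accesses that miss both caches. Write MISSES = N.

#0 0x1ea→b30/s2 MISS; vc=[]
#1 0x1e8→b30/s2 L1-HIT; vc=[]
#2 0x126→b18/s2 MISS; vc=[30]
#3 0x17a→b23/s3 MISS; vc=[30]
#4 0x170→b23/s3 L1-HIT; vc=[30]
#5 0x120→b18/s2 L1-HIT; vc=[30]
#6 0x17e→b23/s3 L1-HIT; vc=[30]
#7 0x1bd→b27/s3 MISS; vc=[30,23]
#8 0x123→b18/s2 L1-HIT; vc=[30,23]
#9 0x1f9→b31/s3 MISS; vc=[30,23,27]
#10 0x7b→b7/s3 MISS; vc=[30,23,27,31]
#11 0xb0→b11/s3 MISS; vc=[30,23,27,31,7]
#12 0x7d→b7/s3 VC-HIT; vc=[30,23,27,31,11]
#13 0x6c→b6/s2 MISS; vc=[30,23,27,31,11,18]
#14 0xac→b10/s2 MISS; vc=[23,27,31,11,18,6]
#15 0x69→b6/s2 VC-HIT; vc=[23,27,31,11,18,10]

MISSES = 9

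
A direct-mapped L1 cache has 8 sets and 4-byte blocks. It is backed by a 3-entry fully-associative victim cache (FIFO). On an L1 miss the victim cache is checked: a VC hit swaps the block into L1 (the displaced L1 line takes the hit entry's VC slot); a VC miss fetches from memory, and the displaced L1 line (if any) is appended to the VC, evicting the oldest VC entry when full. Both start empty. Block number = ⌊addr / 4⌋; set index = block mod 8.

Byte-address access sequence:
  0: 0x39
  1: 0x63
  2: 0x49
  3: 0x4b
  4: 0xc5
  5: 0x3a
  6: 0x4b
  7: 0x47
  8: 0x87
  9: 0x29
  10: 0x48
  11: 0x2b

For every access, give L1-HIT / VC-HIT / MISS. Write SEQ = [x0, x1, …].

0: 0x39 (blk 14, set 6) → MISS  vc=[]
1: 0x63 (blk 24, set 0) → MISS  vc=[]
2: 0x49 (blk 18, set 2) → MISS  vc=[]
3: 0x4b (blk 18, set 2) → L1-HIT  vc=[]
4: 0xc5 (blk 49, set 1) → MISS  vc=[]
5: 0x3a (blk 14, set 6) → L1-HIT  vc=[]
6: 0x4b (blk 18, set 2) → L1-HIT  vc=[]
7: 0x47 (blk 17, set 1) → MISS  vc=[49]
8: 0x87 (blk 33, set 1) → MISS  vc=[49, 17]
9: 0x29 (blk 10, set 2) → MISS  vc=[49, 17, 18]
10: 0x48 (blk 18, set 2) → VC-HIT  vc=[49, 17, 10]
11: 0x2b (blk 10, set 2) → VC-HIT  vc=[49, 17, 18]

SEQ = [MISS, MISS, MISS, L1-HIT, MISS, L1-HIT, L1-HIT, MISS, MISS, MISS, VC-HIT, VC-HIT]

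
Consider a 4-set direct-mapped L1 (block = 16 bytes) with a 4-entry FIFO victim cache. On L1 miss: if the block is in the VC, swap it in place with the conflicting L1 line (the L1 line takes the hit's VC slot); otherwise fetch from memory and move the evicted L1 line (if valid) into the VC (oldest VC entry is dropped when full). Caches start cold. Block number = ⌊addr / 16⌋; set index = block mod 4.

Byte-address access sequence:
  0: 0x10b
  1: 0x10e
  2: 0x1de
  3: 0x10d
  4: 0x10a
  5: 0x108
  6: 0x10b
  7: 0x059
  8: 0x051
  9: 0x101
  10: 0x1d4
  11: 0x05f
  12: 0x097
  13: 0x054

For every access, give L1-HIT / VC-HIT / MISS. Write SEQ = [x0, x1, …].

SEQ = [MISS, L1-HIT, MISS, L1-HIT, L1-HIT, L1-HIT, L1-HIT, MISS, L1-HIT, L1-HIT, VC-HIT, VC-HIT, MISS, VC-HIT]

  [0] addr=0x10b blk=16 s=0: MISS | VC []
  [1] addr=0x10e blk=16 s=0: L1-HIT | VC []
  [2] addr=0x1de blk=29 s=1: MISS | VC []
  [3] addr=0x10d blk=16 s=0: L1-HIT | VC []
  [4] addr=0x10a blk=16 s=0: L1-HIT | VC []
  [5] addr=0x108 blk=16 s=0: L1-HIT | VC []
  [6] addr=0x10b blk=16 s=0: L1-HIT | VC []
  [7] addr=0x59 blk=5 s=1: MISS | VC [29]
  [8] addr=0x51 blk=5 s=1: L1-HIT | VC [29]
  [9] addr=0x101 blk=16 s=0: L1-HIT | VC [29]
  [10] addr=0x1d4 blk=29 s=1: VC-HIT | VC [5]
  [11] addr=0x5f blk=5 s=1: VC-HIT | VC [29]
  [12] addr=0x97 blk=9 s=1: MISS | VC [29, 5]
  [13] addr=0x54 blk=5 s=1: VC-HIT | VC [29, 9]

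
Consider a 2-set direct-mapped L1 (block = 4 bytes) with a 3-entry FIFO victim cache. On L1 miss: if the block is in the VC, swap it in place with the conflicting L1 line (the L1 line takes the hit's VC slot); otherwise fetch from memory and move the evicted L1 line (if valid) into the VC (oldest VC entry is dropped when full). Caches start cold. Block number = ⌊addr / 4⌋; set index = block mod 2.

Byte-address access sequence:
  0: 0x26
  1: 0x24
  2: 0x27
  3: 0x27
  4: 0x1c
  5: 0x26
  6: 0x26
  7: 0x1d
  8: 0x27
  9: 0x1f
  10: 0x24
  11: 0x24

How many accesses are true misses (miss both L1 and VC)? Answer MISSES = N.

MISSES = 2

#0 0x26→b9/s1 MISS; vc=[]
#1 0x24→b9/s1 L1-HIT; vc=[]
#2 0x27→b9/s1 L1-HIT; vc=[]
#3 0x27→b9/s1 L1-HIT; vc=[]
#4 0x1c→b7/s1 MISS; vc=[9]
#5 0x26→b9/s1 VC-HIT; vc=[7]
#6 0x26→b9/s1 L1-HIT; vc=[7]
#7 0x1d→b7/s1 VC-HIT; vc=[9]
#8 0x27→b9/s1 VC-HIT; vc=[7]
#9 0x1f→b7/s1 VC-HIT; vc=[9]
#10 0x24→b9/s1 VC-HIT; vc=[7]
#11 0x24→b9/s1 L1-HIT; vc=[7]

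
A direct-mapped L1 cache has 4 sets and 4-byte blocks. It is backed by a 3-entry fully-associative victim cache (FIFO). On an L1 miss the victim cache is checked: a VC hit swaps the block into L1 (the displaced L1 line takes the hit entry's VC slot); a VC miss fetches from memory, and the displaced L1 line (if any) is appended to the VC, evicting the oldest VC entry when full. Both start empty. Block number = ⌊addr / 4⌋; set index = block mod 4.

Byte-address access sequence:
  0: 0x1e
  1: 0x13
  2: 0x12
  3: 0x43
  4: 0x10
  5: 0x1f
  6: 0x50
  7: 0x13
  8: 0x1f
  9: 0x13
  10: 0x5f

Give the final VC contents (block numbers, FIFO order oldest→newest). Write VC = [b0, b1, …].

VC = [16, 20, 7]

#0 0x1e→b7/s3 MISS; vc=[]
#1 0x13→b4/s0 MISS; vc=[]
#2 0x12→b4/s0 L1-HIT; vc=[]
#3 0x43→b16/s0 MISS; vc=[4]
#4 0x10→b4/s0 VC-HIT; vc=[16]
#5 0x1f→b7/s3 L1-HIT; vc=[16]
#6 0x50→b20/s0 MISS; vc=[16,4]
#7 0x13→b4/s0 VC-HIT; vc=[16,20]
#8 0x1f→b7/s3 L1-HIT; vc=[16,20]
#9 0x13→b4/s0 L1-HIT; vc=[16,20]
#10 0x5f→b23/s3 MISS; vc=[16,20,7]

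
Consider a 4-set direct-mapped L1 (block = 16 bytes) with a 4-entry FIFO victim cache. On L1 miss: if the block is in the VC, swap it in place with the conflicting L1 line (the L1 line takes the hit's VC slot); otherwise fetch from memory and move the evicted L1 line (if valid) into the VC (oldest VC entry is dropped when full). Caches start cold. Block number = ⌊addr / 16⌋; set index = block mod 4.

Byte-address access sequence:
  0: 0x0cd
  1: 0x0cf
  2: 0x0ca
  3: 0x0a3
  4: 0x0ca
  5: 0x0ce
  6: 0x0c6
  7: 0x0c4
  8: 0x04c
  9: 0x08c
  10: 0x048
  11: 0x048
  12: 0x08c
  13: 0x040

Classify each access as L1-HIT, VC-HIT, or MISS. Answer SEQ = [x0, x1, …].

SEQ = [MISS, L1-HIT, L1-HIT, MISS, L1-HIT, L1-HIT, L1-HIT, L1-HIT, MISS, MISS, VC-HIT, L1-HIT, VC-HIT, VC-HIT]

  [0] addr=0xcd blk=12 s=0: MISS | VC []
  [1] addr=0xcf blk=12 s=0: L1-HIT | VC []
  [2] addr=0xca blk=12 s=0: L1-HIT | VC []
  [3] addr=0xa3 blk=10 s=2: MISS | VC []
  [4] addr=0xca blk=12 s=0: L1-HIT | VC []
  [5] addr=0xce blk=12 s=0: L1-HIT | VC []
  [6] addr=0xc6 blk=12 s=0: L1-HIT | VC []
  [7] addr=0xc4 blk=12 s=0: L1-HIT | VC []
  [8] addr=0x4c blk=4 s=0: MISS | VC [12]
  [9] addr=0x8c blk=8 s=0: MISS | VC [12, 4]
  [10] addr=0x48 blk=4 s=0: VC-HIT | VC [12, 8]
  [11] addr=0x48 blk=4 s=0: L1-HIT | VC [12, 8]
  [12] addr=0x8c blk=8 s=0: VC-HIT | VC [12, 4]
  [13] addr=0x40 blk=4 s=0: VC-HIT | VC [12, 8]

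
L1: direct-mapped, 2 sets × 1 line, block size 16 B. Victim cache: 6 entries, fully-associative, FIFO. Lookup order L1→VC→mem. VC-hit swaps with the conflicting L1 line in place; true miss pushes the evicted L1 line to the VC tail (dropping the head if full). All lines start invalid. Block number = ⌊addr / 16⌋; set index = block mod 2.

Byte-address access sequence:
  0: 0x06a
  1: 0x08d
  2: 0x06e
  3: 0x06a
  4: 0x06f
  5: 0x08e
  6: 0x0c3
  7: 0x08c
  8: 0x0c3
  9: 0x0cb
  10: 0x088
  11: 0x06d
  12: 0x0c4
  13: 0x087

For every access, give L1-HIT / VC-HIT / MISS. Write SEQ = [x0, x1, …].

SEQ = [MISS, MISS, VC-HIT, L1-HIT, L1-HIT, VC-HIT, MISS, VC-HIT, VC-HIT, L1-HIT, VC-HIT, VC-HIT, VC-HIT, VC-HIT]

0: 0x6a (blk 6, set 0) → MISS  vc=[]
1: 0x8d (blk 8, set 0) → MISS  vc=[6]
2: 0x6e (blk 6, set 0) → VC-HIT  vc=[8]
3: 0x6a (blk 6, set 0) → L1-HIT  vc=[8]
4: 0x6f (blk 6, set 0) → L1-HIT  vc=[8]
5: 0x8e (blk 8, set 0) → VC-HIT  vc=[6]
6: 0xc3 (blk 12, set 0) → MISS  vc=[6, 8]
7: 0x8c (blk 8, set 0) → VC-HIT  vc=[6, 12]
8: 0xc3 (blk 12, set 0) → VC-HIT  vc=[6, 8]
9: 0xcb (blk 12, set 0) → L1-HIT  vc=[6, 8]
10: 0x88 (blk 8, set 0) → VC-HIT  vc=[6, 12]
11: 0x6d (blk 6, set 0) → VC-HIT  vc=[8, 12]
12: 0xc4 (blk 12, set 0) → VC-HIT  vc=[8, 6]
13: 0x87 (blk 8, set 0) → VC-HIT  vc=[12, 6]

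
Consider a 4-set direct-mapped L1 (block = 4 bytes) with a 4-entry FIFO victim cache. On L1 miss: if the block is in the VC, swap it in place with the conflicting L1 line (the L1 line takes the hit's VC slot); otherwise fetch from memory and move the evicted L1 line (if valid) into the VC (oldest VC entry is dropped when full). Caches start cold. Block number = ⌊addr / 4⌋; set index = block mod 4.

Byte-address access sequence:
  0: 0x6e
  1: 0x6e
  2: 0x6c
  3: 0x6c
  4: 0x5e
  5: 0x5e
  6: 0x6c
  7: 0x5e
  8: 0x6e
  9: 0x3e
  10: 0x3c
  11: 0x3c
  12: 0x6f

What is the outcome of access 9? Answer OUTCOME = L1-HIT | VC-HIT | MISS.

0: 0x6e (blk 27, set 3) → MISS  vc=[]
1: 0x6e (blk 27, set 3) → L1-HIT  vc=[]
2: 0x6c (blk 27, set 3) → L1-HIT  vc=[]
3: 0x6c (blk 27, set 3) → L1-HIT  vc=[]
4: 0x5e (blk 23, set 3) → MISS  vc=[27]
5: 0x5e (blk 23, set 3) → L1-HIT  vc=[27]
6: 0x6c (blk 27, set 3) → VC-HIT  vc=[23]
7: 0x5e (blk 23, set 3) → VC-HIT  vc=[27]
8: 0x6e (blk 27, set 3) → VC-HIT  vc=[23]
9: 0x3e (blk 15, set 3) → MISS  vc=[23, 27]
10: 0x3c (blk 15, set 3) → L1-HIT  vc=[23, 27]
11: 0x3c (blk 15, set 3) → L1-HIT  vc=[23, 27]
12: 0x6f (blk 27, set 3) → VC-HIT  vc=[23, 15]

OUTCOME = MISS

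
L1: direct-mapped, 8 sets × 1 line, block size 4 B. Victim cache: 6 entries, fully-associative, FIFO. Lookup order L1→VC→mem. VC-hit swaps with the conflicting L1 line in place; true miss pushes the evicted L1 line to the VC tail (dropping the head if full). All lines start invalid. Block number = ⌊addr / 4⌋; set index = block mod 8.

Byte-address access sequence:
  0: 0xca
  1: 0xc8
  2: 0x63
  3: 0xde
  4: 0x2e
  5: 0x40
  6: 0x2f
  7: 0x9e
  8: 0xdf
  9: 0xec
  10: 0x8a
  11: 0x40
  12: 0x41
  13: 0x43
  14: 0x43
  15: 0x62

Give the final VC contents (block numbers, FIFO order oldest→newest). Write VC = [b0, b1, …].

VC = [16, 39, 11, 50]

  [0] addr=0xca blk=50 s=2: MISS | VC []
  [1] addr=0xc8 blk=50 s=2: L1-HIT | VC []
  [2] addr=0x63 blk=24 s=0: MISS | VC []
  [3] addr=0xde blk=55 s=7: MISS | VC []
  [4] addr=0x2e blk=11 s=3: MISS | VC []
  [5] addr=0x40 blk=16 s=0: MISS | VC [24]
  [6] addr=0x2f blk=11 s=3: L1-HIT | VC [24]
  [7] addr=0x9e blk=39 s=7: MISS | VC [24, 55]
  [8] addr=0xdf blk=55 s=7: VC-HIT | VC [24, 39]
  [9] addr=0xec blk=59 s=3: MISS | VC [24, 39, 11]
  [10] addr=0x8a blk=34 s=2: MISS | VC [24, 39, 11, 50]
  [11] addr=0x40 blk=16 s=0: L1-HIT | VC [24, 39, 11, 50]
  [12] addr=0x41 blk=16 s=0: L1-HIT | VC [24, 39, 11, 50]
  [13] addr=0x43 blk=16 s=0: L1-HIT | VC [24, 39, 11, 50]
  [14] addr=0x43 blk=16 s=0: L1-HIT | VC [24, 39, 11, 50]
  [15] addr=0x62 blk=24 s=0: VC-HIT | VC [16, 39, 11, 50]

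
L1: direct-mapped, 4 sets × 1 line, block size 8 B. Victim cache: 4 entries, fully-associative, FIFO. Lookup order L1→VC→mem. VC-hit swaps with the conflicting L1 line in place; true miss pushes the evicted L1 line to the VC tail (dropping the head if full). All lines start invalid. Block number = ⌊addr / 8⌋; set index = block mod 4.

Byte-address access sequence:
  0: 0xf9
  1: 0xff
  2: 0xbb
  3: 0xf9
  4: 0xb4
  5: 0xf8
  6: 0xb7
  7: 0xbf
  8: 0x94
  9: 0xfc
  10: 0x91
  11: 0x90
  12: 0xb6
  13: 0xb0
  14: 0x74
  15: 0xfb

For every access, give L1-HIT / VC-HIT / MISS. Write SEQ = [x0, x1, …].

0: 0xf9 (blk 31, set 3) → MISS  vc=[]
1: 0xff (blk 31, set 3) → L1-HIT  vc=[]
2: 0xbb (blk 23, set 3) → MISS  vc=[31]
3: 0xf9 (blk 31, set 3) → VC-HIT  vc=[23]
4: 0xb4 (blk 22, set 2) → MISS  vc=[23]
5: 0xf8 (blk 31, set 3) → L1-HIT  vc=[23]
6: 0xb7 (blk 22, set 2) → L1-HIT  vc=[23]
7: 0xbf (blk 23, set 3) → VC-HIT  vc=[31]
8: 0x94 (blk 18, set 2) → MISS  vc=[31, 22]
9: 0xfc (blk 31, set 3) → VC-HIT  vc=[23, 22]
10: 0x91 (blk 18, set 2) → L1-HIT  vc=[23, 22]
11: 0x90 (blk 18, set 2) → L1-HIT  vc=[23, 22]
12: 0xb6 (blk 22, set 2) → VC-HIT  vc=[23, 18]
13: 0xb0 (blk 22, set 2) → L1-HIT  vc=[23, 18]
14: 0x74 (blk 14, set 2) → MISS  vc=[23, 18, 22]
15: 0xfb (blk 31, set 3) → L1-HIT  vc=[23, 18, 22]

SEQ = [MISS, L1-HIT, MISS, VC-HIT, MISS, L1-HIT, L1-HIT, VC-HIT, MISS, VC-HIT, L1-HIT, L1-HIT, VC-HIT, L1-HIT, MISS, L1-HIT]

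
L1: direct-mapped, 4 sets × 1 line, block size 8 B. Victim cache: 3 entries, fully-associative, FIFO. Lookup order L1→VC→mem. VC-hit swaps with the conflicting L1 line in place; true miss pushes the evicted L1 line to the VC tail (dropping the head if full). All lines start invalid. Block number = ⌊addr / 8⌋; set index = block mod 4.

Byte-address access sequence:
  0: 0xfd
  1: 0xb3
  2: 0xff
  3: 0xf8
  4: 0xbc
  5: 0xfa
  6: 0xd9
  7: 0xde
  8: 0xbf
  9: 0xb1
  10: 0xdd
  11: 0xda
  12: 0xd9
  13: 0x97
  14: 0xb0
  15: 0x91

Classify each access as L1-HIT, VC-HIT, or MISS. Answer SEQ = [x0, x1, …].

SEQ = [MISS, MISS, L1-HIT, L1-HIT, MISS, VC-HIT, MISS, L1-HIT, VC-HIT, L1-HIT, VC-HIT, L1-HIT, L1-HIT, MISS, VC-HIT, VC-HIT]

0: 0xfd (blk 31, set 3) → MISS  vc=[]
1: 0xb3 (blk 22, set 2) → MISS  vc=[]
2: 0xff (blk 31, set 3) → L1-HIT  vc=[]
3: 0xf8 (blk 31, set 3) → L1-HIT  vc=[]
4: 0xbc (blk 23, set 3) → MISS  vc=[31]
5: 0xfa (blk 31, set 3) → VC-HIT  vc=[23]
6: 0xd9 (blk 27, set 3) → MISS  vc=[23, 31]
7: 0xde (blk 27, set 3) → L1-HIT  vc=[23, 31]
8: 0xbf (blk 23, set 3) → VC-HIT  vc=[27, 31]
9: 0xb1 (blk 22, set 2) → L1-HIT  vc=[27, 31]
10: 0xdd (blk 27, set 3) → VC-HIT  vc=[23, 31]
11: 0xda (blk 27, set 3) → L1-HIT  vc=[23, 31]
12: 0xd9 (blk 27, set 3) → L1-HIT  vc=[23, 31]
13: 0x97 (blk 18, set 2) → MISS  vc=[23, 31, 22]
14: 0xb0 (blk 22, set 2) → VC-HIT  vc=[23, 31, 18]
15: 0x91 (blk 18, set 2) → VC-HIT  vc=[23, 31, 22]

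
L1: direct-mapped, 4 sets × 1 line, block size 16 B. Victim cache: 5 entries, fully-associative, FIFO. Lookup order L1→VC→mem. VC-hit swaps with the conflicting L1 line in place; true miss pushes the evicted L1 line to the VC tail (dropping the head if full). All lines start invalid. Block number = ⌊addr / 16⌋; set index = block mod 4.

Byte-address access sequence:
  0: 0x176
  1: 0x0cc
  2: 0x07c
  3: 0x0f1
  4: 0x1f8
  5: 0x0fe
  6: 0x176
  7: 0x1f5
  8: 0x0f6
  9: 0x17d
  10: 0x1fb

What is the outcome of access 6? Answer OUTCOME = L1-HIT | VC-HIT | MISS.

#0 0x176→b23/s3 MISS; vc=[]
#1 0xcc→b12/s0 MISS; vc=[]
#2 0x7c→b7/s3 MISS; vc=[23]
#3 0xf1→b15/s3 MISS; vc=[23,7]
#4 0x1f8→b31/s3 MISS; vc=[23,7,15]
#5 0xfe→b15/s3 VC-HIT; vc=[23,7,31]
#6 0x176→b23/s3 VC-HIT; vc=[15,7,31]
#7 0x1f5→b31/s3 VC-HIT; vc=[15,7,23]
#8 0xf6→b15/s3 VC-HIT; vc=[31,7,23]
#9 0x17d→b23/s3 VC-HIT; vc=[31,7,15]
#10 0x1fb→b31/s3 VC-HIT; vc=[23,7,15]

OUTCOME = VC-HIT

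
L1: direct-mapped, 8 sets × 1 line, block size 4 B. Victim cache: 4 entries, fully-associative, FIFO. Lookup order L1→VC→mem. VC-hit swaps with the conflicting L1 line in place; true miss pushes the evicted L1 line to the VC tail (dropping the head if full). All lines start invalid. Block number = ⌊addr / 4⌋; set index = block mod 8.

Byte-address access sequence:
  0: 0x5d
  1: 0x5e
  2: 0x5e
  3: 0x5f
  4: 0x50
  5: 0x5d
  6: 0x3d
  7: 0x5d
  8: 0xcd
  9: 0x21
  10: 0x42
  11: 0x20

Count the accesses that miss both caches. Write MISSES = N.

  [0] addr=0x5d blk=23 s=7: MISS | VC []
  [1] addr=0x5e blk=23 s=7: L1-HIT | VC []
  [2] addr=0x5e blk=23 s=7: L1-HIT | VC []
  [3] addr=0x5f blk=23 s=7: L1-HIT | VC []
  [4] addr=0x50 blk=20 s=4: MISS | VC []
  [5] addr=0x5d blk=23 s=7: L1-HIT | VC []
  [6] addr=0x3d blk=15 s=7: MISS | VC [23]
  [7] addr=0x5d blk=23 s=7: VC-HIT | VC [15]
  [8] addr=0xcd blk=51 s=3: MISS | VC [15]
  [9] addr=0x21 blk=8 s=0: MISS | VC [15]
  [10] addr=0x42 blk=16 s=0: MISS | VC [15, 8]
  [11] addr=0x20 blk=8 s=0: VC-HIT | VC [15, 16]

MISSES = 6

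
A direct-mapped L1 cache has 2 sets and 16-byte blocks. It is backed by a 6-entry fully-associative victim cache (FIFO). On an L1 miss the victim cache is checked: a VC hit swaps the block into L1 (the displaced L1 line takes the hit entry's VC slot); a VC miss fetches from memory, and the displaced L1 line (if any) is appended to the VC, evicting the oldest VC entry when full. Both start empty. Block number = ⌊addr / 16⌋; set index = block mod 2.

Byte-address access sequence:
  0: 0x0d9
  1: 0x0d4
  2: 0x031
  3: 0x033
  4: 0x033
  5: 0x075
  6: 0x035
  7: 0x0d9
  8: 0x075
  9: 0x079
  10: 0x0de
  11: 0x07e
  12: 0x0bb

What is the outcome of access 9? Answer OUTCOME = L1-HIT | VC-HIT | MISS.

0: 0xd9 (blk 13, set 1) → MISS  vc=[]
1: 0xd4 (blk 13, set 1) → L1-HIT  vc=[]
2: 0x31 (blk 3, set 1) → MISS  vc=[13]
3: 0x33 (blk 3, set 1) → L1-HIT  vc=[13]
4: 0x33 (blk 3, set 1) → L1-HIT  vc=[13]
5: 0x75 (blk 7, set 1) → MISS  vc=[13, 3]
6: 0x35 (blk 3, set 1) → VC-HIT  vc=[13, 7]
7: 0xd9 (blk 13, set 1) → VC-HIT  vc=[3, 7]
8: 0x75 (blk 7, set 1) → VC-HIT  vc=[3, 13]
9: 0x79 (blk 7, set 1) → L1-HIT  vc=[3, 13]
10: 0xde (blk 13, set 1) → VC-HIT  vc=[3, 7]
11: 0x7e (blk 7, set 1) → VC-HIT  vc=[3, 13]
12: 0xbb (blk 11, set 1) → MISS  vc=[3, 13, 7]

OUTCOME = L1-HIT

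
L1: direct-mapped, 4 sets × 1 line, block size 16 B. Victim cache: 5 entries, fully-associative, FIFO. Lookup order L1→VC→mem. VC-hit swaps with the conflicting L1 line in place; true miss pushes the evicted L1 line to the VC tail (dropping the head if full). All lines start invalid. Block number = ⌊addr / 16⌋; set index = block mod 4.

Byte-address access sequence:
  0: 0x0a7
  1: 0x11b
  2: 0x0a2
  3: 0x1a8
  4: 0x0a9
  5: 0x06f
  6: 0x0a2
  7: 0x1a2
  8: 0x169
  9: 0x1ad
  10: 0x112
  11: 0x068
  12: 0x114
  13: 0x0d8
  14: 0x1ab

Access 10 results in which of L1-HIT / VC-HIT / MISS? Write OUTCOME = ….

OUTCOME = L1-HIT

  [0] addr=0xa7 blk=10 s=2: MISS | VC []
  [1] addr=0x11b blk=17 s=1: MISS | VC []
  [2] addr=0xa2 blk=10 s=2: L1-HIT | VC []
  [3] addr=0x1a8 blk=26 s=2: MISS | VC [10]
  [4] addr=0xa9 blk=10 s=2: VC-HIT | VC [26]
  [5] addr=0x6f blk=6 s=2: MISS | VC [26, 10]
  [6] addr=0xa2 blk=10 s=2: VC-HIT | VC [26, 6]
  [7] addr=0x1a2 blk=26 s=2: VC-HIT | VC [10, 6]
  [8] addr=0x169 blk=22 s=2: MISS | VC [10, 6, 26]
  [9] addr=0x1ad blk=26 s=2: VC-HIT | VC [10, 6, 22]
  [10] addr=0x112 blk=17 s=1: L1-HIT | VC [10, 6, 22]
  [11] addr=0x68 blk=6 s=2: VC-HIT | VC [10, 26, 22]
  [12] addr=0x114 blk=17 s=1: L1-HIT | VC [10, 26, 22]
  [13] addr=0xd8 blk=13 s=1: MISS | VC [10, 26, 22, 17]
  [14] addr=0x1ab blk=26 s=2: VC-HIT | VC [10, 6, 22, 17]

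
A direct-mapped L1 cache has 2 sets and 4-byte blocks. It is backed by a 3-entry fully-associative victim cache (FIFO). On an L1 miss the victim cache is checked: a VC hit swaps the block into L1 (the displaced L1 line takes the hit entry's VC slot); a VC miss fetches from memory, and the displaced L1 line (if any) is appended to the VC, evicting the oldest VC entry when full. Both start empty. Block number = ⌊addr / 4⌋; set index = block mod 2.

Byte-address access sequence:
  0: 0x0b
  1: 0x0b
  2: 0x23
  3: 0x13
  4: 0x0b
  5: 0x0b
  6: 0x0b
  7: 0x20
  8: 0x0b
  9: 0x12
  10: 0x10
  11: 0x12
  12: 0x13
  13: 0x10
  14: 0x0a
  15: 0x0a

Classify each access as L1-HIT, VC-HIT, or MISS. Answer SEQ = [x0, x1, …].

SEQ = [MISS, L1-HIT, MISS, MISS, VC-HIT, L1-HIT, L1-HIT, VC-HIT, VC-HIT, VC-HIT, L1-HIT, L1-HIT, L1-HIT, L1-HIT, VC-HIT, L1-HIT]

#0 0xb→b2/s0 MISS; vc=[]
#1 0xb→b2/s0 L1-HIT; vc=[]
#2 0x23→b8/s0 MISS; vc=[2]
#3 0x13→b4/s0 MISS; vc=[2,8]
#4 0xb→b2/s0 VC-HIT; vc=[4,8]
#5 0xb→b2/s0 L1-HIT; vc=[4,8]
#6 0xb→b2/s0 L1-HIT; vc=[4,8]
#7 0x20→b8/s0 VC-HIT; vc=[4,2]
#8 0xb→b2/s0 VC-HIT; vc=[4,8]
#9 0x12→b4/s0 VC-HIT; vc=[2,8]
#10 0x10→b4/s0 L1-HIT; vc=[2,8]
#11 0x12→b4/s0 L1-HIT; vc=[2,8]
#12 0x13→b4/s0 L1-HIT; vc=[2,8]
#13 0x10→b4/s0 L1-HIT; vc=[2,8]
#14 0xa→b2/s0 VC-HIT; vc=[4,8]
#15 0xa→b2/s0 L1-HIT; vc=[4,8]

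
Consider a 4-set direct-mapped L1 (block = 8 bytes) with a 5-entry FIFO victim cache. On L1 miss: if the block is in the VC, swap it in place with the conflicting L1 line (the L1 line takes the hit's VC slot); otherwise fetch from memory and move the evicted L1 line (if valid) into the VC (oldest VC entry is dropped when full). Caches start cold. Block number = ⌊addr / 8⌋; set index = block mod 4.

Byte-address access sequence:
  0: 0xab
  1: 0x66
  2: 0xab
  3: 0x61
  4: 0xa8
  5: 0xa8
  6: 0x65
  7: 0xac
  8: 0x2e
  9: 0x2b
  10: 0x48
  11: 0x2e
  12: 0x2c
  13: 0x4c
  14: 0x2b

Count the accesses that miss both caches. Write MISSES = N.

0: 0xab (blk 21, set 1) → MISS  vc=[]
1: 0x66 (blk 12, set 0) → MISS  vc=[]
2: 0xab (blk 21, set 1) → L1-HIT  vc=[]
3: 0x61 (blk 12, set 0) → L1-HIT  vc=[]
4: 0xa8 (blk 21, set 1) → L1-HIT  vc=[]
5: 0xa8 (blk 21, set 1) → L1-HIT  vc=[]
6: 0x65 (blk 12, set 0) → L1-HIT  vc=[]
7: 0xac (blk 21, set 1) → L1-HIT  vc=[]
8: 0x2e (blk 5, set 1) → MISS  vc=[21]
9: 0x2b (blk 5, set 1) → L1-HIT  vc=[21]
10: 0x48 (blk 9, set 1) → MISS  vc=[21, 5]
11: 0x2e (blk 5, set 1) → VC-HIT  vc=[21, 9]
12: 0x2c (blk 5, set 1) → L1-HIT  vc=[21, 9]
13: 0x4c (blk 9, set 1) → VC-HIT  vc=[21, 5]
14: 0x2b (blk 5, set 1) → VC-HIT  vc=[21, 9]

MISSES = 4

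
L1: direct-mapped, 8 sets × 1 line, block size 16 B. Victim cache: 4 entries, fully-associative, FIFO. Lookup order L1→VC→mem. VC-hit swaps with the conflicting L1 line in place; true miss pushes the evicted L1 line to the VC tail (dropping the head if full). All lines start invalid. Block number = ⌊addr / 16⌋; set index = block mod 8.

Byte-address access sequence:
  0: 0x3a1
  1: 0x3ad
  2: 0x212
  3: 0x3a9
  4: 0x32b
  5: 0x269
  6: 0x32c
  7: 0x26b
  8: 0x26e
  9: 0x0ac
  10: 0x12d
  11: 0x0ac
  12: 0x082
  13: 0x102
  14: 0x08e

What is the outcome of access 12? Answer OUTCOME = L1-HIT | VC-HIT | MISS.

OUTCOME = MISS

#0 0x3a1→b58/s2 MISS; vc=[]
#1 0x3ad→b58/s2 L1-HIT; vc=[]
#2 0x212→b33/s1 MISS; vc=[]
#3 0x3a9→b58/s2 L1-HIT; vc=[]
#4 0x32b→b50/s2 MISS; vc=[58]
#5 0x269→b38/s6 MISS; vc=[58]
#6 0x32c→b50/s2 L1-HIT; vc=[58]
#7 0x26b→b38/s6 L1-HIT; vc=[58]
#8 0x26e→b38/s6 L1-HIT; vc=[58]
#9 0xac→b10/s2 MISS; vc=[58,50]
#10 0x12d→b18/s2 MISS; vc=[58,50,10]
#11 0xac→b10/s2 VC-HIT; vc=[58,50,18]
#12 0x82→b8/s0 MISS; vc=[58,50,18]
#13 0x102→b16/s0 MISS; vc=[58,50,18,8]
#14 0x8e→b8/s0 VC-HIT; vc=[58,50,18,16]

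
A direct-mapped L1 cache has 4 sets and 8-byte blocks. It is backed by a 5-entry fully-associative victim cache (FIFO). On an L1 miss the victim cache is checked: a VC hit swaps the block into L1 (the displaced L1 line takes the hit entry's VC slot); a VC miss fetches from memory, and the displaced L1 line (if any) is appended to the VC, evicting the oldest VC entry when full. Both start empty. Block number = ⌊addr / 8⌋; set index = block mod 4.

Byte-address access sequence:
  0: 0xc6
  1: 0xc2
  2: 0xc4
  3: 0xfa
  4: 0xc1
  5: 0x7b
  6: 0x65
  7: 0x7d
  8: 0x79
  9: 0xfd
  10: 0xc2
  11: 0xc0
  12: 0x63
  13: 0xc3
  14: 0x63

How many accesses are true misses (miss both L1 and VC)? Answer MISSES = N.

MISSES = 4

  [0] addr=0xc6 blk=24 s=0: MISS | VC []
  [1] addr=0xc2 blk=24 s=0: L1-HIT | VC []
  [2] addr=0xc4 blk=24 s=0: L1-HIT | VC []
  [3] addr=0xfa blk=31 s=3: MISS | VC []
  [4] addr=0xc1 blk=24 s=0: L1-HIT | VC []
  [5] addr=0x7b blk=15 s=3: MISS | VC [31]
  [6] addr=0x65 blk=12 s=0: MISS | VC [31, 24]
  [7] addr=0x7d blk=15 s=3: L1-HIT | VC [31, 24]
  [8] addr=0x79 blk=15 s=3: L1-HIT | VC [31, 24]
  [9] addr=0xfd blk=31 s=3: VC-HIT | VC [15, 24]
  [10] addr=0xc2 blk=24 s=0: VC-HIT | VC [15, 12]
  [11] addr=0xc0 blk=24 s=0: L1-HIT | VC [15, 12]
  [12] addr=0x63 blk=12 s=0: VC-HIT | VC [15, 24]
  [13] addr=0xc3 blk=24 s=0: VC-HIT | VC [15, 12]
  [14] addr=0x63 blk=12 s=0: VC-HIT | VC [15, 24]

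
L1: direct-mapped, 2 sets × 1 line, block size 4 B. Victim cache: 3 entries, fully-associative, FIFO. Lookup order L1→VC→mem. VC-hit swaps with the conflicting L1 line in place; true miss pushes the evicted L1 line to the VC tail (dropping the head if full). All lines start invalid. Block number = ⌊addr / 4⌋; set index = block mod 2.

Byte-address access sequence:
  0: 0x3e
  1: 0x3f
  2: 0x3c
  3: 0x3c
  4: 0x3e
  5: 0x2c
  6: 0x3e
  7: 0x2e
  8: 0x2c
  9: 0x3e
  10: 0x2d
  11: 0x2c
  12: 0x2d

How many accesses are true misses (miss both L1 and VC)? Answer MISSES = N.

MISSES = 2

#0 0x3e→b15/s1 MISS; vc=[]
#1 0x3f→b15/s1 L1-HIT; vc=[]
#2 0x3c→b15/s1 L1-HIT; vc=[]
#3 0x3c→b15/s1 L1-HIT; vc=[]
#4 0x3e→b15/s1 L1-HIT; vc=[]
#5 0x2c→b11/s1 MISS; vc=[15]
#6 0x3e→b15/s1 VC-HIT; vc=[11]
#7 0x2e→b11/s1 VC-HIT; vc=[15]
#8 0x2c→b11/s1 L1-HIT; vc=[15]
#9 0x3e→b15/s1 VC-HIT; vc=[11]
#10 0x2d→b11/s1 VC-HIT; vc=[15]
#11 0x2c→b11/s1 L1-HIT; vc=[15]
#12 0x2d→b11/s1 L1-HIT; vc=[15]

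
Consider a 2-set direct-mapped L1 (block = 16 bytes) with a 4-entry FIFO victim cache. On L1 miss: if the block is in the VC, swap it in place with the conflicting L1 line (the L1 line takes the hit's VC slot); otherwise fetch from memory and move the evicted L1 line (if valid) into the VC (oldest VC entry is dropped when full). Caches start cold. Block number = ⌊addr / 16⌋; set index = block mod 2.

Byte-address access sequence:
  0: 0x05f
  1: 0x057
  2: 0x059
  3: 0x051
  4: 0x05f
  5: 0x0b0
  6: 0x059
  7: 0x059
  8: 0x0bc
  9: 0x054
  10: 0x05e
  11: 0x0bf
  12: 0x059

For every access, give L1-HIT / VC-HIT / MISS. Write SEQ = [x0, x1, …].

SEQ = [MISS, L1-HIT, L1-HIT, L1-HIT, L1-HIT, MISS, VC-HIT, L1-HIT, VC-HIT, VC-HIT, L1-HIT, VC-HIT, VC-HIT]

0: 0x5f (blk 5, set 1) → MISS  vc=[]
1: 0x57 (blk 5, set 1) → L1-HIT  vc=[]
2: 0x59 (blk 5, set 1) → L1-HIT  vc=[]
3: 0x51 (blk 5, set 1) → L1-HIT  vc=[]
4: 0x5f (blk 5, set 1) → L1-HIT  vc=[]
5: 0xb0 (blk 11, set 1) → MISS  vc=[5]
6: 0x59 (blk 5, set 1) → VC-HIT  vc=[11]
7: 0x59 (blk 5, set 1) → L1-HIT  vc=[11]
8: 0xbc (blk 11, set 1) → VC-HIT  vc=[5]
9: 0x54 (blk 5, set 1) → VC-HIT  vc=[11]
10: 0x5e (blk 5, set 1) → L1-HIT  vc=[11]
11: 0xbf (blk 11, set 1) → VC-HIT  vc=[5]
12: 0x59 (blk 5, set 1) → VC-HIT  vc=[11]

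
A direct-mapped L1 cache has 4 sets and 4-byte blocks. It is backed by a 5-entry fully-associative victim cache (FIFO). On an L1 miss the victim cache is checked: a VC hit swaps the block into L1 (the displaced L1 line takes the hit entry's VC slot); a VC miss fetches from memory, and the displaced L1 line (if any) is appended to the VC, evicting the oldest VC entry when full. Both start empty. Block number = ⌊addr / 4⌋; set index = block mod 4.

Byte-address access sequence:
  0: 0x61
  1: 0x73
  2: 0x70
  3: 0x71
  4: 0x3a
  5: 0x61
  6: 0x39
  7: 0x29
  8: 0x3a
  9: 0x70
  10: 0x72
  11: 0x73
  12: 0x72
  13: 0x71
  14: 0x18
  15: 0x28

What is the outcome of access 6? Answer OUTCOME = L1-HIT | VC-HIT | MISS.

OUTCOME = L1-HIT

#0 0x61→b24/s0 MISS; vc=[]
#1 0x73→b28/s0 MISS; vc=[24]
#2 0x70→b28/s0 L1-HIT; vc=[24]
#3 0x71→b28/s0 L1-HIT; vc=[24]
#4 0x3a→b14/s2 MISS; vc=[24]
#5 0x61→b24/s0 VC-HIT; vc=[28]
#6 0x39→b14/s2 L1-HIT; vc=[28]
#7 0x29→b10/s2 MISS; vc=[28,14]
#8 0x3a→b14/s2 VC-HIT; vc=[28,10]
#9 0x70→b28/s0 VC-HIT; vc=[24,10]
#10 0x72→b28/s0 L1-HIT; vc=[24,10]
#11 0x73→b28/s0 L1-HIT; vc=[24,10]
#12 0x72→b28/s0 L1-HIT; vc=[24,10]
#13 0x71→b28/s0 L1-HIT; vc=[24,10]
#14 0x18→b6/s2 MISS; vc=[24,10,14]
#15 0x28→b10/s2 VC-HIT; vc=[24,6,14]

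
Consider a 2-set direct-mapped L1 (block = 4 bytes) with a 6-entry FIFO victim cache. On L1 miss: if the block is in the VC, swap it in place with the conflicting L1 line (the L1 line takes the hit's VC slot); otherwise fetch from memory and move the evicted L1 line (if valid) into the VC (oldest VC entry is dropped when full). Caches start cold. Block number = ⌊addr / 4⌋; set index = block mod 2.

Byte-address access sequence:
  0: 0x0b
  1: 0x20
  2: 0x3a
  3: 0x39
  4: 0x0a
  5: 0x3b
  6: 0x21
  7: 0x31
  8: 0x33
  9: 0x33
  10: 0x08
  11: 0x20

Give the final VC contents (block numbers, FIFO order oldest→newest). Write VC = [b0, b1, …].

0: 0xb (blk 2, set 0) → MISS  vc=[]
1: 0x20 (blk 8, set 0) → MISS  vc=[2]
2: 0x3a (blk 14, set 0) → MISS  vc=[2, 8]
3: 0x39 (blk 14, set 0) → L1-HIT  vc=[2, 8]
4: 0xa (blk 2, set 0) → VC-HIT  vc=[14, 8]
5: 0x3b (blk 14, set 0) → VC-HIT  vc=[2, 8]
6: 0x21 (blk 8, set 0) → VC-HIT  vc=[2, 14]
7: 0x31 (blk 12, set 0) → MISS  vc=[2, 14, 8]
8: 0x33 (blk 12, set 0) → L1-HIT  vc=[2, 14, 8]
9: 0x33 (blk 12, set 0) → L1-HIT  vc=[2, 14, 8]
10: 0x8 (blk 2, set 0) → VC-HIT  vc=[12, 14, 8]
11: 0x20 (blk 8, set 0) → VC-HIT  vc=[12, 14, 2]

VC = [12, 14, 2]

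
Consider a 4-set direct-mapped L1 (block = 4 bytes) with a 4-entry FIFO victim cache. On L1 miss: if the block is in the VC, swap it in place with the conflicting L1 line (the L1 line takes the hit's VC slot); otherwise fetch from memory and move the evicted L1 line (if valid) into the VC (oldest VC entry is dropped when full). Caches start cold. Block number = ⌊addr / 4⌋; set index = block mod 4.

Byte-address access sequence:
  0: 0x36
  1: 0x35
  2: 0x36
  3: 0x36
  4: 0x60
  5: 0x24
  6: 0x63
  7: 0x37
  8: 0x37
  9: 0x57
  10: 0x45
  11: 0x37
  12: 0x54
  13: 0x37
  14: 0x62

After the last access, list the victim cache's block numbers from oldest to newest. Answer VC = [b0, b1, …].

VC = [9, 17, 21]

  [0] addr=0x36 blk=13 s=1: MISS | VC []
  [1] addr=0x35 blk=13 s=1: L1-HIT | VC []
  [2] addr=0x36 blk=13 s=1: L1-HIT | VC []
  [3] addr=0x36 blk=13 s=1: L1-HIT | VC []
  [4] addr=0x60 blk=24 s=0: MISS | VC []
  [5] addr=0x24 blk=9 s=1: MISS | VC [13]
  [6] addr=0x63 blk=24 s=0: L1-HIT | VC [13]
  [7] addr=0x37 blk=13 s=1: VC-HIT | VC [9]
  [8] addr=0x37 blk=13 s=1: L1-HIT | VC [9]
  [9] addr=0x57 blk=21 s=1: MISS | VC [9, 13]
  [10] addr=0x45 blk=17 s=1: MISS | VC [9, 13, 21]
  [11] addr=0x37 blk=13 s=1: VC-HIT | VC [9, 17, 21]
  [12] addr=0x54 blk=21 s=1: VC-HIT | VC [9, 17, 13]
  [13] addr=0x37 blk=13 s=1: VC-HIT | VC [9, 17, 21]
  [14] addr=0x62 blk=24 s=0: L1-HIT | VC [9, 17, 21]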